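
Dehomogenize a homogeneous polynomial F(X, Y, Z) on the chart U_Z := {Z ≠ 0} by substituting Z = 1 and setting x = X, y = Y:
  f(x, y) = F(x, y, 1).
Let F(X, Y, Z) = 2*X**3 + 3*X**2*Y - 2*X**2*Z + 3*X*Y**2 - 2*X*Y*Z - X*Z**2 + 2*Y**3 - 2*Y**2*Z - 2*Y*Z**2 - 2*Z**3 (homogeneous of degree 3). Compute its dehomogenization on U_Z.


f(x, y) = 2*x**3 + 3*x**2*y - 2*x**2 + 3*x*y**2 - 2*x*y - x + 2*y**3 - 2*y**2 - 2*y - 2

On U_Z we set Z = 1. Each monomial c·X^i·Y^j·Z^k in F becomes c·x^i·y^j·1^k = c·x^i·y^j.
Substituting Z = 1: F(X, Y, 1) = 2*x**3 + 3*x**2*y - 2*x**2 + 3*x*y**2 - 2*x*y - x + 2*y**3 - 2*y**2 - 2*y - 2.
Note: deg(f) ≤ deg(F) = 3; strict inequality happens when F is divisible by Z (lost terms).


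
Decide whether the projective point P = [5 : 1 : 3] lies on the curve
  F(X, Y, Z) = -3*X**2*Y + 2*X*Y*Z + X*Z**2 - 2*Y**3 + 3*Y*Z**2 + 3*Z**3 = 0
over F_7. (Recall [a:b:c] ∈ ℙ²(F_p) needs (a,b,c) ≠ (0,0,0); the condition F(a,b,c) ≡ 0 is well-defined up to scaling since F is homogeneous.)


F(5,1,3) ≡ 1 (mod 7); P is NOT on the curve.

Evaluate F(5, 1, 3) term-by-term (mod 7).
  -3*X**2*Y ↦ -3·25·1·1 = -75
  2*X*Y*Z ↦ 2·5·1·3 = 30
  X*Z**2 ↦ 1·5·1·9 = 45
  -2*Y**3 ↦ -2·1·1·1 = -2
  3*Y*Z**2 ↦ 3·1·1·9 = 27
  3*Z**3 ↦ 3·1·1·27 = 81
Sum: F(5, 1, 3) = (-75) + (30) + (45) + (-2) + (27) + (81) = 106.
Reducing mod 7: 106 ≡ 1 (mod 7).
Since F(a, b, c) ≡ 1 ≠ 0 (mod 7), P does NOT lie on the curve.


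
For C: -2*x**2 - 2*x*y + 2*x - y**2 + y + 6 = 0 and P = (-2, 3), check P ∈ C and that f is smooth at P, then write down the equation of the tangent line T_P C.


Tangent line at P: 4*x - y + 11 = 0.

Step 1: f(-2, 3) = 0, so P lies on C.
Step 2: partial derivatives
  f_x(x, y) = -4*x - 2*y + 2, f_y(x, y) = -2*x - 2*y + 1.
  f_x(P) = 4, f_y(P) = -1 (gradient nonzero, so P is smooth).
Step 3: tangent line at P: 4·(x − -2) + -1·(y − 3) = 0.
Expanding: 4*x - y + 11 = 0.


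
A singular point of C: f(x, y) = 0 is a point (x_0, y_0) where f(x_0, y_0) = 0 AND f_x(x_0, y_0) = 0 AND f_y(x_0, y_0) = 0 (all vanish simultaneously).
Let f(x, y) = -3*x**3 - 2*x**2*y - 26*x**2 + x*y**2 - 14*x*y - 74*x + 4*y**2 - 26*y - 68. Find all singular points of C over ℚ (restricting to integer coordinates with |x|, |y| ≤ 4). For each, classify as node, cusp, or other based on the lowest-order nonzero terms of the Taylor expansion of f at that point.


Singular points: {(-3, 1)}; classification: node.

Compute partial derivatives:
  f_x = -9*x**2 - 4*x*y - 52*x + y**2 - 14*y - 74.
  f_y = -2*x**2 + 2*x*y - 14*x + 8*y - 26.
Scan x_0 ∈ {−4, ..., 4}. For each x_0, f_y(x_0, y) is a polynomial in y; find its integer roots y ∈ {−4, ..., 4}, then test f_x and f at those candidates.
  x = -4: f_y(-4, y) = -2; no integer root y with |y| ≤ 4.
  x = -3: f_y(-3, y) = 2*y - 2; vanishes at y ∈ {1}. (-3, 1): f_x = 0, f = 0 — SINGULAR.
  x = -2: f_y(-2, y) = 4*y - 6; no integer root y with |y| ≤ 4.
  x = -1: f_y(-1, y) = 6*y - 14; no integer root y with |y| ≤ 4.
  x = 0: f_y(0, y) = 8*y - 26; no integer root y with |y| ≤ 4.
  x = 1: f_y(1, y) = 10*y - 42; no integer root y with |y| ≤ 4.
  x = 2: f_y(2, y) = 12*y - 62; no integer root y with |y| ≤ 4.
  x = 3: f_y(3, y) = 14*y - 86; no integer root y with |y| ≤ 4.
  x = 4: f_y(4, y) = 16*y - 114; no integer root y with |y| ≤ 4.
Only singular point on the grid: (-3, 1).
Classify: substitute x = -3 + u, y = 1 + v and expand: f = -3*u**3 - 2*u**2*v - u**2 + u*v**2 + v**2.
No constant or linear terms (consistent with a singular point). Quadratic part: -u**2 + v**2. Cubic part: -3*u**3 - 2*u**2*v + u*v**2.
The quadratic part v**2 - u**2 = (v − u)(v + u) splits into two distinct linear factors, so there are two distinct tangent lines y − 1 = ±(x − -3) — this is a node (ordinary double point).
Classification: node.


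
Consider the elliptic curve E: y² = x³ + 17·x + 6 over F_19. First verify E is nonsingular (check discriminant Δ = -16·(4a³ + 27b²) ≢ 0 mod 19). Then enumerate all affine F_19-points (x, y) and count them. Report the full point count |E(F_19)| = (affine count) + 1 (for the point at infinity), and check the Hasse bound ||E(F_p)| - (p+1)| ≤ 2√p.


Affine points = {(0, 5), (0, 14), (1, 9), (1, 10), (4, 9), (4, 10), (5, 8), (5, 11), (6, 1), (6, 18), (10, 6), (10, 13), (11, 2), (11, 17), (12, 0), (13, 7), (13, 12), (14, 9), (14, 10), (15, 8), (15, 11), (16, 2), (16, 17), (18, 8), (18, 11)}; affine count = 25; |E(F_19)| = 26.

Discriminant check: Δ ∝ 4a³ + 27b² = 4·17³ + 27·6² = 4·4913 + 27·36 ≡ 9 (mod 19). Nonzero ⇒ E is nonsingular.
For each x ∈ F_19, compute rhs = x³ + 17·x + 6 mod 19, then count y ∈ F_19 with y² ≡ rhs.
  x = 0: rhs = 6, matching y values: 5, 14 (2 points).
  x = 1: rhs = 5, matching y values: 9, 10 (2 points).
  x = 2: rhs = 10, matching y values: none (0 points).
  x = 3: rhs = 8, matching y values: none (0 points).
  x = 4: rhs = 5, matching y values: 9, 10 (2 points).
  x = 5: rhs = 7, matching y values: 8, 11 (2 points).
  x = 6: rhs = 1, matching y values: 1, 18 (2 points).
  x = 7: rhs = 12, matching y values: none (0 points).
  x = 8: rhs = 8, matching y values: none (0 points).
  x = 9: rhs = 14, matching y values: none (0 points).
  x = 10: rhs = 17, matching y values: 6, 13 (2 points).
  x = 11: rhs = 4, matching y values: 2, 17 (2 points).
  x = 12: rhs = 0, matching y values: 0 (1 points).
  x = 13: rhs = 11, matching y values: 7, 12 (2 points).
  x = 14: rhs = 5, matching y values: 9, 10 (2 points).
  x = 15: rhs = 7, matching y values: 8, 11 (2 points).
  x = 16: rhs = 4, matching y values: 2, 17 (2 points).
  x = 17: rhs = 2, matching y values: none (0 points).
  x = 18: rhs = 7, matching y values: 8, 11 (2 points).
Total affine count: 25.
Full point count |E(F_19)| = 25 + 1 = 26.
Hasse bound: |26 − (19+1)| = |6| = 6 ≤ 2√19 ≈ 8.7178 ✓.


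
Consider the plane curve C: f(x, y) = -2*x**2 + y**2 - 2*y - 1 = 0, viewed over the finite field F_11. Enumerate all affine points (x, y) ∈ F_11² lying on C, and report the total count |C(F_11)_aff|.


Affine F_11-points: {(1, 3), (1, 10), (3, 4), (3, 9), (4, 0), (4, 2), (7, 0), (7, 2), (8, 4), (8, 9), (10, 3), (10, 10)}; count = 12.

For each of the 121 pairs (x, y) ∈ F_11², evaluate f(x, y) mod 11. Record the zeros.
  x = 0: [0↦10, 1↦9, 2↦10, 3↦2, 4↦7, 5↦3, 6↦1, 7↦1, 8↦3, 9↦7, 10↦2]  zeros at y ∈ ∅
  x = 1: [0↦8, 1↦7, 2↦8, 3↦0, 4↦5, 5↦1, 6↦10, 7↦10, 8↦1, 9↦5, 10↦0]  zeros at y ∈ {3, 10}
  x = 2: [0↦2, 1↦1, 2↦2, 3↦5, 4↦10, 5↦6, 6↦4, 7↦4, 8↦6, 9↦10, 10↦5]  zeros at y ∈ ∅
  x = 3: [0↦3, 1↦2, 2↦3, 3↦6, 4↦0, 5↦7, 6↦5, 7↦5, 8↦7, 9↦0, 10↦6]  zeros at y ∈ {4, 9}
  x = 4: [0↦0, 1↦10, 2↦0, 3↦3, 4↦8, 5↦4, 6↦2, 7↦2, 8↦4, 9↦8, 10↦3]  zeros at y ∈ {0, 2}
  x = 5: [0↦4, 1↦3, 2↦4, 3↦7, 4↦1, 5↦8, 6↦6, 7↦6, 8↦8, 9↦1, 10↦7]  zeros at y ∈ ∅
  x = 6: [0↦4, 1↦3, 2↦4, 3↦7, 4↦1, 5↦8, 6↦6, 7↦6, 8↦8, 9↦1, 10↦7]  zeros at y ∈ ∅
  x = 7: [0↦0, 1↦10, 2↦0, 3↦3, 4↦8, 5↦4, 6↦2, 7↦2, 8↦4, 9↦8, 10↦3]  zeros at y ∈ {0, 2}
  x = 8: [0↦3, 1↦2, 2↦3, 3↦6, 4↦0, 5↦7, 6↦5, 7↦5, 8↦7, 9↦0, 10↦6]  zeros at y ∈ {4, 9}
  x = 9: [0↦2, 1↦1, 2↦2, 3↦5, 4↦10, 5↦6, 6↦4, 7↦4, 8↦6, 9↦10, 10↦5]  zeros at y ∈ ∅
  x = 10: [0↦8, 1↦7, 2↦8, 3↦0, 4↦5, 5↦1, 6↦10, 7↦10, 8↦1, 9↦5, 10↦0]  zeros at y ∈ {3, 10}
Collecting zeros: affine points = {(1, 3), (1, 10), (3, 4), (3, 9), (4, 0), (4, 2), (7, 0), (7, 2), (8, 4), (8, 9), (10, 3), (10, 10)}.
Total count |C(F_11)_aff| = 12.


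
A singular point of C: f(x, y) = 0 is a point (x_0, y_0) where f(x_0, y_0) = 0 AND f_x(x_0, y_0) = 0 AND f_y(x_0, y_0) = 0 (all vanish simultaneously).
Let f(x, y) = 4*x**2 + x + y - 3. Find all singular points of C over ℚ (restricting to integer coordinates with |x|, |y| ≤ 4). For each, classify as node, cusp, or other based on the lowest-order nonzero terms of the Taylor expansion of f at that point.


No singular points in the scanned grid; C is smooth there.

Compute partial derivatives:
  f_x = 8*x + 1.
  f_y = 1.
f_y = 1 is a nonzero constant, so f_y never vanishes: no point (x, y) can satisfy f = f_x = f_y = 0. In particular no (x, y) ∈ {−4, ..., 4}² is singular; the curve is smooth.


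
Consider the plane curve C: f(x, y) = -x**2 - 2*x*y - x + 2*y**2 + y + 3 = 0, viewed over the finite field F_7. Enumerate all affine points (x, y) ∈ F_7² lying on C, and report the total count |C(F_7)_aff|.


Affine F_7-points: {(1, 2)}; count = 1.

For each of the 49 pairs (x, y) ∈ F_7², evaluate f(x, y) mod 7. Record the zeros.
  x = 0: [0↦3, 1↦6, 2↦6, 3↦3, 4↦4, 5↦2, 6↦4]  zeros at y ∈ ∅
  x = 1: [0↦1, 1↦2, 2↦0, 3↦2, 4↦1, 5↦4, 6↦4]  zeros at y ∈ {2}
  x = 2: [0↦4, 1↦3, 2↦6, 3↦6, 4↦3, 5↦4, 6↦2]  zeros at y ∈ ∅
  x = 3: [0↦5, 1↦2, 2↦3, 3↦1, 4↦3, 5↦2, 6↦5]  zeros at y ∈ ∅
  x = 4: [0↦4, 1↦6, 2↦5, 3↦1, 4↦1, 5↦5, 6↦6]  zeros at y ∈ ∅
  x = 5: [0↦1, 1↦1, 2↦5, 3↦6, 4↦4, 5↦6, 6↦5]  zeros at y ∈ ∅
  x = 6: [0↦3, 1↦1, 2↦3, 3↦2, 4↦5, 5↦5, 6↦2]  zeros at y ∈ ∅
Collecting zeros: affine points = {(1, 2)}.
Total count |C(F_7)_aff| = 1.


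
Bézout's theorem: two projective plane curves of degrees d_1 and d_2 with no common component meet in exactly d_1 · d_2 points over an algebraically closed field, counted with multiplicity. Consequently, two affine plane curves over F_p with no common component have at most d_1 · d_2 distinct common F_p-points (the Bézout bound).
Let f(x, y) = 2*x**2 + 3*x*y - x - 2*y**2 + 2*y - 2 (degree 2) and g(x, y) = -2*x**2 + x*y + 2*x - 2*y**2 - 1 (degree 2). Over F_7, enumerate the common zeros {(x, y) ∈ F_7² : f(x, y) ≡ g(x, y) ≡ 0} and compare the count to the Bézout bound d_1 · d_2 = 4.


Common zeros: ∅; count = 0; Bézout bound = 4.

deg(f) = 2, deg(g) = 2, so Bézout bound = 4.
Scan x ∈ F_7. For each x, list the y ∈ F_7 with f(x, y) ≡ 0 and those with g(x, y) ≡ 0 (mod 7); the common zeros in that column are the intersection.
  x = 0: f ≡ 0 at y ∈ {3, 5}; g ≡ 0 at y ∈ ∅; common: ∅.
  x = 1: f ≡ 0 at y ∈ ∅; g ≡ 0 at y ∈ {2}; common: ∅.
  x = 2: f ≡ 0 at y ∈ ∅; g ≡ 0 at y ∈ ∅; common: ∅.
  x = 3: f ≡ 0 at y ∈ {3, 6}; g ≡ 0 at y ∈ ∅; common: ∅.
  x = 4: f ≡ 0 at y ∈ ∅; g ≡ 0 at y ∈ ∅; common: ∅.
  x = 5: f ≡ 0 at y ∈ ∅; g ≡ 0 at y ∈ ∅; common: ∅.
  x = 6: f ≡ 0 at y ∈ {4, 6}; g ≡ 0 at y ∈ ∅; common: ∅.
Collecting: common zeros = ∅, so the count is 0.
Comparison with the Bézout bound: 0 ≤ 4 = deg(f)·deg(g), as expected for curves with no common component (the affine F_7-count falls short of the bound because intersections may lie at infinity, over extension fields, or carry multiplicity).


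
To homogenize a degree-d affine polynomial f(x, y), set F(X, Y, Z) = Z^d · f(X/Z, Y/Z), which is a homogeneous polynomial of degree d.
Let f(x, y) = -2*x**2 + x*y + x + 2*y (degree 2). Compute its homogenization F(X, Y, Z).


F(X, Y, Z) = -2*X**2 + X*Y + X*Z + 2*Y*Z

deg(f) = 2.
Substitute x = X/Z, y = Y/Z into f, then multiply by Z^2.
  monomial -2·x^2·y^0 ↦ -2·X^2·Y^0·Z^0.
  monomial 1·x^1·y^1 ↦ 1·X^1·Y^1·Z^0.
  monomial 1·x^1·y^0 ↦ 1·X^1·Y^0·Z^1.
  monomial 2·x^0·y^1 ↦ 2·X^0·Y^1·Z^1.
Collecting: F(X, Y, Z) = -2*X**2 + X*Y + X*Z + 2*Y*Z.


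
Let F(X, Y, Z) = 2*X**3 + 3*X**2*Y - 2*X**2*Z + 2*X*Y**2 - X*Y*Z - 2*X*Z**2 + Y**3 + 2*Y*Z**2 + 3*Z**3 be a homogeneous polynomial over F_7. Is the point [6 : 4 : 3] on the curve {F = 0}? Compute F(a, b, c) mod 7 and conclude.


F(6,4,3) ≡ 2 (mod 7); P is NOT on the curve.

Evaluate F(6, 4, 3) term-by-term (mod 7).
  2*X**3 ↦ 2·216·1·1 = 432
  3*X**2*Y ↦ 3·36·4·1 = 432
  -2*X**2*Z ↦ -2·36·1·3 = -216
  2*X*Y**2 ↦ 2·6·16·1 = 192
  -X*Y*Z ↦ -1·6·4·3 = -72
  -2*X*Z**2 ↦ -2·6·1·9 = -108
  Y**3 ↦ 1·1·64·1 = 64
  2*Y*Z**2 ↦ 2·1·4·9 = 72
  3*Z**3 ↦ 3·1·1·27 = 81
Sum: F(6, 4, 3) = (432) + (432) + (-216) + (192) + (-72) + (-108) + (64) + (72) + (81) = 877.
Reducing mod 7: 877 ≡ 2 (mod 7).
Since F(a, b, c) ≡ 2 ≠ 0 (mod 7), P does NOT lie on the curve.


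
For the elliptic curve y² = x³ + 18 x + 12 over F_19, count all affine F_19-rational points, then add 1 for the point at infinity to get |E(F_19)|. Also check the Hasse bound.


Affine points = {(3, 6), (3, 13), (7, 5), (7, 14), (13, 7), (13, 12), (14, 5), (14, 14), (15, 3), (15, 16), (16, 8), (16, 11), (17, 5), (17, 14)}; affine count = 14; |E(F_19)| = 15.

Discriminant check: Δ ∝ 4a³ + 27b² = 4·18³ + 27·12² = 4·5832 + 27·144 ≡ 8 (mod 19). Nonzero ⇒ E is nonsingular.
For each x ∈ F_19, compute rhs = x³ + 18·x + 12 mod 19, then count y ∈ F_19 with y² ≡ rhs.
  x = 0: rhs = 12, matching y values: none (0 points).
  x = 1: rhs = 12, matching y values: none (0 points).
  x = 2: rhs = 18, matching y values: none (0 points).
  x = 3: rhs = 17, matching y values: 6, 13 (2 points).
  x = 4: rhs = 15, matching y values: none (0 points).
  x = 5: rhs = 18, matching y values: none (0 points).
  x = 6: rhs = 13, matching y values: none (0 points).
  x = 7: rhs = 6, matching y values: 5, 14 (2 points).
  x = 8: rhs = 3, matching y values: none (0 points).
  x = 9: rhs = 10, matching y values: none (0 points).
  x = 10: rhs = 14, matching y values: none (0 points).
  x = 11: rhs = 2, matching y values: none (0 points).
  x = 12: rhs = 18, matching y values: none (0 points).
  x = 13: rhs = 11, matching y values: 7, 12 (2 points).
  x = 14: rhs = 6, matching y values: 5, 14 (2 points).
  x = 15: rhs = 9, matching y values: 3, 16 (2 points).
  x = 16: rhs = 7, matching y values: 8, 11 (2 points).
  x = 17: rhs = 6, matching y values: 5, 14 (2 points).
  x = 18: rhs = 12, matching y values: none (0 points).
Total affine count: 14.
Full point count |E(F_19)| = 14 + 1 = 15.
Hasse bound: |15 − (19+1)| = |-5| = 5 ≤ 2√19 ≈ 8.7178 ✓.


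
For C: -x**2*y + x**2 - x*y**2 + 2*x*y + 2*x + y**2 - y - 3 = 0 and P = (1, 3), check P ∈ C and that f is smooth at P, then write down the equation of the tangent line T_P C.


Tangent line at P: 5 - 5*x = 0.

Step 1: f(1, 3) = 0, so P lies on C.
Step 2: partial derivatives
  f_x(x, y) = -2*x*y + 2*x - y**2 + 2*y + 2, f_y(x, y) = -x**2 - 2*x*y + 2*x + 2*y - 1.
  f_x(P) = -5, f_y(P) = 0 (gradient nonzero, so P is smooth).
Step 3: tangent line at P: -5·(x − 1) + 0·(y − 3) = 0.
Expanding: 5 - 5*x = 0.


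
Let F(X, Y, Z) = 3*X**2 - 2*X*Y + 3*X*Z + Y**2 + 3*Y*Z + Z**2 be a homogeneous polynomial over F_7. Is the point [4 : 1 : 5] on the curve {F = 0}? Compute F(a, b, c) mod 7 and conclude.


F(4,1,5) ≡ 1 (mod 7); P is NOT on the curve.

Evaluate F(4, 1, 5) term-by-term (mod 7).
  3*X**2 ↦ 3·16·1·1 = 48
  -2*X*Y ↦ -2·4·1·1 = -8
  3*X*Z ↦ 3·4·1·5 = 60
  Y**2 ↦ 1·1·1·1 = 1
  3*Y*Z ↦ 3·1·1·5 = 15
  Z**2 ↦ 1·1·1·25 = 25
Sum: F(4, 1, 5) = (48) + (-8) + (60) + (1) + (15) + (25) = 141.
Reducing mod 7: 141 ≡ 1 (mod 7).
Since F(a, b, c) ≡ 1 ≠ 0 (mod 7), P does NOT lie on the curve.


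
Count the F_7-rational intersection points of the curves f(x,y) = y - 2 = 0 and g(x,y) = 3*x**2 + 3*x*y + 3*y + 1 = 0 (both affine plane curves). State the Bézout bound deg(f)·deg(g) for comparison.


Common zeros: {(0, 2), (5, 2)}; count = 2; Bézout bound = 2.

deg(f) = 1, deg(g) = 2, so Bézout bound = 2.
Scan x ∈ F_7. For each x, list the y ∈ F_7 with f(x, y) ≡ 0 and those with g(x, y) ≡ 0 (mod 7); the common zeros in that column are the intersection.
  x = 0: f ≡ 0 at y ∈ {2}; g ≡ 0 at y ∈ {2}; common: {2}.
  x = 1: f ≡ 0 at y ∈ {2}; g ≡ 0 at y ∈ {4}; common: ∅.
  x = 2: f ≡ 0 at y ∈ {2}; g ≡ 0 at y ∈ {4}; common: ∅.
  x = 3: f ≡ 0 at y ∈ {2}; g ≡ 0 at y ∈ {0}; common: ∅.
  x = 4: f ≡ 0 at y ∈ {2}; g ≡ 0 at y ∈ {0}; common: ∅.
  x = 5: f ≡ 0 at y ∈ {2}; g ≡ 0 at y ∈ {2}; common: {2}.
  x = 6: f ≡ 0 at y ∈ {2}; g ≡ 0 at y ∈ ∅; common: ∅.
Collecting: common zeros = {(0, 2), (5, 2)}, so the count is 2.
Comparison with the Bézout bound: 2 ≤ 2 = deg(f)·deg(g), as expected for curves with no common component (the bound is attained).


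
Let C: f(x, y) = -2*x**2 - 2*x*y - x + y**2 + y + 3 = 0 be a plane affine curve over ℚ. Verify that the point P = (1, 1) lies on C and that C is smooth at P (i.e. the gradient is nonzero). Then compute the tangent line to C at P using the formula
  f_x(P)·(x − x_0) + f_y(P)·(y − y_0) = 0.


Tangent line at P: -7*x + y + 6 = 0.

Step 1: f(1, 1) = 0, so P lies on C.
Step 2: partial derivatives
  f_x(x, y) = -4*x - 2*y - 1, f_y(x, y) = -2*x + 2*y + 1.
  f_x(P) = -7, f_y(P) = 1 (gradient nonzero, so P is smooth).
Step 3: tangent line at P: -7·(x − 1) + 1·(y − 1) = 0.
Expanding: -7*x + y + 6 = 0.


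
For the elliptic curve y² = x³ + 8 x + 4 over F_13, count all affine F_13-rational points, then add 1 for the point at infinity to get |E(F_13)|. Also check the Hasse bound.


Affine points = {(0, 2), (0, 11), (1, 0), (3, 4), (3, 9), (4, 3), (4, 10), (5, 0), (7, 0), (9, 5), (9, 8)}; affine count = 11; |E(F_13)| = 12.

Discriminant check: Δ ∝ 4a³ + 27b² = 4·8³ + 27·4² = 4·512 + 27·16 ≡ 10 (mod 13). Nonzero ⇒ E is nonsingular.
For each x ∈ F_13, compute rhs = x³ + 8·x + 4 mod 13, then count y ∈ F_13 with y² ≡ rhs.
  x = 0: rhs = 4, matching y values: 2, 11 (2 points).
  x = 1: rhs = 0, matching y values: 0 (1 points).
  x = 2: rhs = 2, matching y values: none (0 points).
  x = 3: rhs = 3, matching y values: 4, 9 (2 points).
  x = 4: rhs = 9, matching y values: 3, 10 (2 points).
  x = 5: rhs = 0, matching y values: 0 (1 points).
  x = 6: rhs = 8, matching y values: none (0 points).
  x = 7: rhs = 0, matching y values: 0 (1 points).
  x = 8: rhs = 8, matching y values: none (0 points).
  x = 9: rhs = 12, matching y values: 5, 8 (2 points).
  x = 10: rhs = 5, matching y values: none (0 points).
  x = 11: rhs = 6, matching y values: none (0 points).
  x = 12: rhs = 8, matching y values: none (0 points).
Total affine count: 11.
Full point count |E(F_13)| = 11 + 1 = 12.
Hasse bound: |12 − (13+1)| = |-2| = 2 ≤ 2√13 ≈ 7.2111 ✓.


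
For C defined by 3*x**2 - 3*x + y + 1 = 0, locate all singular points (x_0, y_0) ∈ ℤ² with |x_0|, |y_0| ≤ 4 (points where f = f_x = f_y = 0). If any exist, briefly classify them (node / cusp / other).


No singular points in the scanned grid; C is smooth there.

Compute partial derivatives:
  f_x = 6*x - 3.
  f_y = 1.
f_y = 1 is a nonzero constant, so f_y never vanishes: no point (x, y) can satisfy f = f_x = f_y = 0. In particular no (x, y) ∈ {−4, ..., 4}² is singular; the curve is smooth.


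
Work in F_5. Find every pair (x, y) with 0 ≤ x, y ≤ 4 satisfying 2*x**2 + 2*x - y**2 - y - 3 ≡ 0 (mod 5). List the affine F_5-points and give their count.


Affine F_5-points: {(0, 1), (0, 3), (1, 2), (3, 2), (4, 1), (4, 3)}; count = 6.

For each of the 25 pairs (x, y) ∈ F_5², evaluate f(x, y) mod 5. Record the zeros.
  x = 0: [0↦2, 1↦0, 2↦1, 3↦0, 4↦2]  zeros at y ∈ {1, 3}
  x = 1: [0↦1, 1↦4, 2↦0, 3↦4, 4↦1]  zeros at y ∈ {2}
  x = 2: [0↦4, 1↦2, 2↦3, 3↦2, 4↦4]  zeros at y ∈ ∅
  x = 3: [0↦1, 1↦4, 2↦0, 3↦4, 4↦1]  zeros at y ∈ {2}
  x = 4: [0↦2, 1↦0, 2↦1, 3↦0, 4↦2]  zeros at y ∈ {1, 3}
Collecting zeros: affine points = {(0, 1), (0, 3), (1, 2), (3, 2), (4, 1), (4, 3)}.
Total count |C(F_5)_aff| = 6.


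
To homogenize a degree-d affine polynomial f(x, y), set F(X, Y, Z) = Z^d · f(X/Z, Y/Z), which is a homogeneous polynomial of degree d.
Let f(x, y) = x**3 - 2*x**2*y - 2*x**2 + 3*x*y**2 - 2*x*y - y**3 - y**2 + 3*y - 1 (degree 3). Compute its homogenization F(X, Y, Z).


F(X, Y, Z) = X**3 - 2*X**2*Y - 2*X**2*Z + 3*X*Y**2 - 2*X*Y*Z - Y**3 - Y**2*Z + 3*Y*Z**2 - Z**3

deg(f) = 3.
Substitute x = X/Z, y = Y/Z into f, then multiply by Z^3.
  monomial 1·x^3·y^0 ↦ 1·X^3·Y^0·Z^0.
  monomial -2·x^2·y^1 ↦ -2·X^2·Y^1·Z^0.
  monomial -2·x^2·y^0 ↦ -2·X^2·Y^0·Z^1.
  monomial 3·x^1·y^2 ↦ 3·X^1·Y^2·Z^0.
  monomial -2·x^1·y^1 ↦ -2·X^1·Y^1·Z^1.
  monomial -1·x^0·y^3 ↦ -1·X^0·Y^3·Z^0.
  monomial -1·x^0·y^2 ↦ -1·X^0·Y^2·Z^1.
  monomial 3·x^0·y^1 ↦ 3·X^0·Y^1·Z^2.
  monomial -1·x^0·y^0 ↦ -1·X^0·Y^0·Z^3.
Collecting: F(X, Y, Z) = X**3 - 2*X**2*Y - 2*X**2*Z + 3*X*Y**2 - 2*X*Y*Z - Y**3 - Y**2*Z + 3*Y*Z**2 - Z**3.


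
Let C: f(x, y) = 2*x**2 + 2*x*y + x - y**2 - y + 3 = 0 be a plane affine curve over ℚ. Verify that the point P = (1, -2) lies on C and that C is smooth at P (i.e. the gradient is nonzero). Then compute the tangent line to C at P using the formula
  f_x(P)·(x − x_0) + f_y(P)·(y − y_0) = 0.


Tangent line at P: x + 5*y + 9 = 0.

Step 1: f(1, -2) = 0, so P lies on C.
Step 2: partial derivatives
  f_x(x, y) = 4*x + 2*y + 1, f_y(x, y) = 2*x - 2*y - 1.
  f_x(P) = 1, f_y(P) = 5 (gradient nonzero, so P is smooth).
Step 3: tangent line at P: 1·(x − 1) + 5·(y − -2) = 0.
Expanding: x + 5*y + 9 = 0.


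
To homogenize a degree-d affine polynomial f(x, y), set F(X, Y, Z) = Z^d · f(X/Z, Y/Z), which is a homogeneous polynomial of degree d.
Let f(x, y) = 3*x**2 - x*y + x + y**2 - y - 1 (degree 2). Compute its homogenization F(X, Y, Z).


F(X, Y, Z) = 3*X**2 - X*Y + X*Z + Y**2 - Y*Z - Z**2

deg(f) = 2.
Substitute x = X/Z, y = Y/Z into f, then multiply by Z^2.
  monomial 3·x^2·y^0 ↦ 3·X^2·Y^0·Z^0.
  monomial -1·x^1·y^1 ↦ -1·X^1·Y^1·Z^0.
  monomial 1·x^1·y^0 ↦ 1·X^1·Y^0·Z^1.
  monomial 1·x^0·y^2 ↦ 1·X^0·Y^2·Z^0.
  monomial -1·x^0·y^1 ↦ -1·X^0·Y^1·Z^1.
  monomial -1·x^0·y^0 ↦ -1·X^0·Y^0·Z^2.
Collecting: F(X, Y, Z) = 3*X**2 - X*Y + X*Z + Y**2 - Y*Z - Z**2.


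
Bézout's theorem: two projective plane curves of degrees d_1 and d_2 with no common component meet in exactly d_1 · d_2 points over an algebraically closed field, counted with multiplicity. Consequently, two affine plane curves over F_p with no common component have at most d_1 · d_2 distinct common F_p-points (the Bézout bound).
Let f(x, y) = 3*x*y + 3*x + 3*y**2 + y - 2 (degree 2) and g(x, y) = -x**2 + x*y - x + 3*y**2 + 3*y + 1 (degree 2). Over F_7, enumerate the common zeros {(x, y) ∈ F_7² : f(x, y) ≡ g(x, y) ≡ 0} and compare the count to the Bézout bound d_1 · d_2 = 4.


Common zeros: {(2, 6), (3, 6)}; count = 2; Bézout bound = 4.

deg(f) = 2, deg(g) = 2, so Bézout bound = 4.
Scan x ∈ F_7. For each x, list the y ∈ F_7 with f(x, y) ≡ 0 and those with g(x, y) ≡ 0 (mod 7); the common zeros in that column are the intersection.
  x = 0: f ≡ 0 at y ∈ {3, 6}; g ≡ 0 at y ∈ {1, 5}; common: ∅.
  x = 1: f ≡ 0 at y ∈ {2, 6}; g ≡ 0 at y ∈ {4}; common: ∅.
  x = 2: f ≡ 0 at y ∈ {1, 6}; g ≡ 0 at y ∈ {4, 6}; common: {6}.
  x = 3: f ≡ 0 at y ∈ {0, 6}; g ≡ 0 at y ∈ {6}; common: {6}.
  x = 4: f ≡ 0 at y ∈ {6}; g ≡ 0 at y ∈ {2, 5}; common: ∅.
  x = 5: f ≡ 0 at y ∈ {5, 6}; g ≡ 0 at y ∈ ∅; common: ∅.
  x = 6: f ≡ 0 at y ∈ {4, 6}; g ≡ 0 at y ∈ ∅; common: ∅.
Collecting: common zeros = {(2, 6), (3, 6)}, so the count is 2.
Comparison with the Bézout bound: 2 ≤ 4 = deg(f)·deg(g), as expected for curves with no common component (the affine F_7-count falls short of the bound because intersections may lie at infinity, over extension fields, or carry multiplicity).


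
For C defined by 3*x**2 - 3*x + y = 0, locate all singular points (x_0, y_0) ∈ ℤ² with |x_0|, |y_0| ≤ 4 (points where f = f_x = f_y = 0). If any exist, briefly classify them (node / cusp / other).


No singular points in the scanned grid; C is smooth there.

Compute partial derivatives:
  f_x = 6*x - 3.
  f_y = 1.
f_y = 1 is a nonzero constant, so f_y never vanishes: no point (x, y) can satisfy f = f_x = f_y = 0. In particular no (x, y) ∈ {−4, ..., 4}² is singular; the curve is smooth.


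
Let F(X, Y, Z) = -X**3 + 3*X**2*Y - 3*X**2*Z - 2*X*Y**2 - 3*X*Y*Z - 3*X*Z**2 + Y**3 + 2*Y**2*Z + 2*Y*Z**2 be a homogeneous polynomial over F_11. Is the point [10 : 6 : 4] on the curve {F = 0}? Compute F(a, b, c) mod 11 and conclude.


F(10,6,4) ≡ 4 (mod 11); P is NOT on the curve.

Evaluate F(10, 6, 4) term-by-term (mod 11).
  -X**3 ↦ -1·1000·1·1 = -1000
  3*X**2*Y ↦ 3·100·6·1 = 1800
  -3*X**2*Z ↦ -3·100·1·4 = -1200
  -2*X*Y**2 ↦ -2·10·36·1 = -720
  -3*X*Y*Z ↦ -3·10·6·4 = -720
  -3*X*Z**2 ↦ -3·10·1·16 = -480
  Y**3 ↦ 1·1·216·1 = 216
  2*Y**2*Z ↦ 2·1·36·4 = 288
  2*Y*Z**2 ↦ 2·1·6·16 = 192
Sum: F(10, 6, 4) = (-1000) + (1800) + (-1200) + (-720) + (-720) + (-480) + (216) + (288) + (192) = -1624.
Reducing mod 11: -1624 ≡ 4 (mod 11).
Since F(a, b, c) ≡ 4 ≠ 0 (mod 11), P does NOT lie on the curve.


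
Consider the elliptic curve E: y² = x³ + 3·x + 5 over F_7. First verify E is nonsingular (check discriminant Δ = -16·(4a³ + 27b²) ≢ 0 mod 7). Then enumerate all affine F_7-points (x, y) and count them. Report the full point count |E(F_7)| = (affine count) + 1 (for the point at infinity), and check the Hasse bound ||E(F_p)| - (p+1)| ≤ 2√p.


Affine points = {(1, 3), (1, 4), (4, 2), (4, 5), (6, 1), (6, 6)}; affine count = 6; |E(F_7)| = 7.

Discriminant check: Δ ∝ 4a³ + 27b² = 4·3³ + 27·5² = 4·27 + 27·25 ≡ 6 (mod 7). Nonzero ⇒ E is nonsingular.
For each x ∈ F_7, compute rhs = x³ + 3·x + 5 mod 7, then count y ∈ F_7 with y² ≡ rhs.
  x = 0: rhs = 5, matching y values: none (0 points).
  x = 1: rhs = 2, matching y values: 3, 4 (2 points).
  x = 2: rhs = 5, matching y values: none (0 points).
  x = 3: rhs = 6, matching y values: none (0 points).
  x = 4: rhs = 4, matching y values: 2, 5 (2 points).
  x = 5: rhs = 5, matching y values: none (0 points).
  x = 6: rhs = 1, matching y values: 1, 6 (2 points).
Total affine count: 6.
Full point count |E(F_7)| = 6 + 1 = 7.
Hasse bound: |7 − (7+1)| = |-1| = 1 ≤ 2√7 ≈ 5.2915 ✓.


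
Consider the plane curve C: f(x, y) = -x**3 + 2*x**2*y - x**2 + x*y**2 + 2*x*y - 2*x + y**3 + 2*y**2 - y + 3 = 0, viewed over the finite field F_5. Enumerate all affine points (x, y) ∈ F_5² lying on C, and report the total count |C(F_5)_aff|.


Affine F_5-points: {(0, 1), (0, 3), (0, 4), (1, 2), (3, 1), (3, 2), (4, 0), (4, 2)}; count = 8.

For each of the 25 pairs (x, y) ∈ F_5², evaluate f(x, y) mod 5. Record the zeros.
  x = 0: [0↦3, 1↦0, 2↦2, 3↦0, 4↦0]  zeros at y ∈ {1, 3, 4}
  x = 1: [0↦4, 1↦1, 2↦0, 3↦2, 4↦3]  zeros at y ∈ {2}
  x = 2: [0↦2, 1↦3, 2↦3, 3↦3, 4↦4]  zeros at y ∈ ∅
  x = 3: [0↦1, 1↦0, 2↦0, 3↦2, 4↦2]  zeros at y ∈ {1, 2}
  x = 4: [0↦0, 1↦1, 2↦0, 3↦3, 4↦1]  zeros at y ∈ {0, 2}
Collecting zeros: affine points = {(0, 1), (0, 3), (0, 4), (1, 2), (3, 1), (3, 2), (4, 0), (4, 2)}.
Total count |C(F_5)_aff| = 8.


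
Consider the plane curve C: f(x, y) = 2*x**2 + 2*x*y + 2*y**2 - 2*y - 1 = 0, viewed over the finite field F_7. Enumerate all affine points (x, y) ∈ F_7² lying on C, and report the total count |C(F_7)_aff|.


Affine F_7-points: {(2, 0), (2, 6), (5, 0), (5, 3), (6, 3), (6, 6)}; count = 6.

For each of the 49 pairs (x, y) ∈ F_7², evaluate f(x, y) mod 7. Record the zeros.
  x = 0: [0↦6, 1↦6, 2↦3, 3↦4, 4↦2, 5↦4, 6↦3]  zeros at y ∈ ∅
  x = 1: [0↦1, 1↦3, 2↦2, 3↦5, 4↦5, 5↦2, 6↦3]  zeros at y ∈ ∅
  x = 2: [0↦0, 1↦4, 2↦5, 3↦3, 4↦5, 5↦4, 6↦0]  zeros at y ∈ {0, 6}
  x = 3: [0↦3, 1↦2, 2↦5, 3↦5, 4↦2, 5↦3, 6↦1]  zeros at y ∈ ∅
  x = 4: [0↦3, 1↦4, 2↦2, 3↦4, 4↦3, 5↦6, 6↦6]  zeros at y ∈ ∅
  x = 5: [0↦0, 1↦3, 2↦3, 3↦0, 4↦1, 5↦6, 6↦1]  zeros at y ∈ {0, 3}
  x = 6: [0↦1, 1↦6, 2↦1, 3↦0, 4↦3, 5↦3, 6↦0]  zeros at y ∈ {3, 6}
Collecting zeros: affine points = {(2, 0), (2, 6), (5, 0), (5, 3), (6, 3), (6, 6)}.
Total count |C(F_7)_aff| = 6.


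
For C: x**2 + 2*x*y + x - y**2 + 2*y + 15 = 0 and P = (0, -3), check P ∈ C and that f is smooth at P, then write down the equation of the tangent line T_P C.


Tangent line at P: -5*x + 8*y + 24 = 0.

Step 1: f(0, -3) = 0, so P lies on C.
Step 2: partial derivatives
  f_x(x, y) = 2*x + 2*y + 1, f_y(x, y) = 2*x - 2*y + 2.
  f_x(P) = -5, f_y(P) = 8 (gradient nonzero, so P is smooth).
Step 3: tangent line at P: -5·(x − 0) + 8·(y − -3) = 0.
Expanding: -5*x + 8*y + 24 = 0.


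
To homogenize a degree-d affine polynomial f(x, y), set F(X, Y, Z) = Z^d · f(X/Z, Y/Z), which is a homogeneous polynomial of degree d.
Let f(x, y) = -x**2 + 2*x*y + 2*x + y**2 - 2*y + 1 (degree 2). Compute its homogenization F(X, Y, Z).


F(X, Y, Z) = -X**2 + 2*X*Y + 2*X*Z + Y**2 - 2*Y*Z + Z**2

deg(f) = 2.
Substitute x = X/Z, y = Y/Z into f, then multiply by Z^2.
  monomial -1·x^2·y^0 ↦ -1·X^2·Y^0·Z^0.
  monomial 2·x^1·y^1 ↦ 2·X^1·Y^1·Z^0.
  monomial 2·x^1·y^0 ↦ 2·X^1·Y^0·Z^1.
  monomial 1·x^0·y^2 ↦ 1·X^0·Y^2·Z^0.
  monomial -2·x^0·y^1 ↦ -2·X^0·Y^1·Z^1.
  monomial 1·x^0·y^0 ↦ 1·X^0·Y^0·Z^2.
Collecting: F(X, Y, Z) = -X**2 + 2*X*Y + 2*X*Z + Y**2 - 2*Y*Z + Z**2.


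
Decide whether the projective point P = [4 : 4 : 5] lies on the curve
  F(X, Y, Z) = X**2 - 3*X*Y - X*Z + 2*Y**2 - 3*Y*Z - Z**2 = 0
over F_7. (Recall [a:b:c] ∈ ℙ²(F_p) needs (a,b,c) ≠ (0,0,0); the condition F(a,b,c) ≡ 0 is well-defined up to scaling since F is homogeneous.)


F(4,4,5) ≡ 0 (mod 7); P is on the curve.

Evaluate F(4, 4, 5) term-by-term (mod 7).
  X**2 ↦ 1·16·1·1 = 16
  -3*X*Y ↦ -3·4·4·1 = -48
  -X*Z ↦ -1·4·1·5 = -20
  2*Y**2 ↦ 2·1·16·1 = 32
  -3*Y*Z ↦ -3·1·4·5 = -60
  -Z**2 ↦ -1·1·1·25 = -25
Sum: F(4, 4, 5) = (16) + (-48) + (-20) + (32) + (-60) + (-25) = -105.
Reducing mod 7: -105 ≡ 0 (mod 7).
Since F(a, b, c) ≡ 0 (mod 7), P lies on the curve.


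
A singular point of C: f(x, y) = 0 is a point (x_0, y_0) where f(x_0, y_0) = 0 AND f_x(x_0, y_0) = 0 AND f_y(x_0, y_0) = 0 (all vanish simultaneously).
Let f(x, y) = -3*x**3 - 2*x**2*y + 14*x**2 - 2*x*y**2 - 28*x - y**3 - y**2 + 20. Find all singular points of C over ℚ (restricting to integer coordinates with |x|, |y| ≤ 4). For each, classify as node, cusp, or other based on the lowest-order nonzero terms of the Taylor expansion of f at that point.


Singular points: {(2, -2)}; classification: cusp.

Compute partial derivatives:
  f_x = -9*x**2 - 4*x*y + 28*x - 2*y**2 - 28.
  f_y = -2*x**2 - 4*x*y - 3*y**2 - 2*y.
Scan x_0 ∈ {−4, ..., 4}. For each x_0, f_y(x_0, y) is a polynomial in y; find its integer roots y ∈ {−4, ..., 4}, then test f_x and f at those candidates.
  x = -4: f_y(-4, y) = -3*y**2 + 14*y - 32; no integer root y with |y| ≤ 4.
  x = -3: f_y(-3, y) = -3*y**2 + 10*y - 18; no integer root y with |y| ≤ 4.
  x = -2: f_y(-2, y) = -3*y**2 + 6*y - 8; no integer root y with |y| ≤ 4.
  x = -1: f_y(-1, y) = -3*y**2 + 2*y - 2; no integer root y with |y| ≤ 4.
  x = 0: f_y(0, y) = -3*y**2 - 2*y; vanishes at y ∈ {0}. (0, 0): f_x = -28 ≠ 0.
  x = 1: f_y(1, y) = -3*y**2 - 6*y - 2; no integer root y with |y| ≤ 4.
  x = 2: f_y(2, y) = -3*y**2 - 10*y - 8; vanishes at y ∈ {-2}. (2, -2): f_x = 0, f = 0 — SINGULAR.
  x = 3: f_y(3, y) = -3*y**2 - 14*y - 18; no integer root y with |y| ≤ 4.
  x = 4: f_y(4, y) = -3*y**2 - 18*y - 32; no integer root y with |y| ≤ 4.
Only singular point on the grid: (2, -2).
Classify: substitute x = 2 + u, y = -2 + v and expand: f = -3*u**3 - 2*u**2*v - 2*u*v**2 - v**3 + v**2.
No constant or linear terms (consistent with a singular point). Quadratic part: v**2. Cubic part: -3*u**3 - 2*u**2*v - 2*u*v**2 - v**3.
The quadratic part v**2 is a perfect square, so there is a single (double) tangent line v = 0, i.e. y = -2. Restricting the cubic part to that line (v = 0) leaves -3*u**3 ≠ 0, so f is not divisible by v and the branch is v² ≈ 3*u**3 to lowest order — this is a cusp.
Classification: cusp.


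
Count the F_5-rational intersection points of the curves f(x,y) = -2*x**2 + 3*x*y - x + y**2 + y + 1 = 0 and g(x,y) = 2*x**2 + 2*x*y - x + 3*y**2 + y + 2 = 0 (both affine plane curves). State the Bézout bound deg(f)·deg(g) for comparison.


Common zeros: {(4, 0), (4, 2)}; count = 2; Bézout bound = 4.

deg(f) = 2, deg(g) = 2, so Bézout bound = 4.
Scan x ∈ F_5. For each x, list the y ∈ F_5 with f(x, y) ≡ 0 and those with g(x, y) ≡ 0 (mod 5); the common zeros in that column are the intersection.
  x = 0: f ≡ 0 at y ∈ ∅; g ≡ 0 at y ∈ ∅; common: ∅.
  x = 1: f ≡ 0 at y ∈ {2, 4}; g ≡ 0 at y ∈ ∅; common: ∅.
  x = 2: f ≡ 0 at y ∈ {4}; g ≡ 0 at y ∈ {2, 3}; common: ∅.
  x = 3: f ≡ 0 at y ∈ {0}; g ≡ 0 at y ∈ {3}; common: ∅.
  x = 4: f ≡ 0 at y ∈ {0, 2}; g ≡ 0 at y ∈ {0, 2}; common: {0, 2}.
Collecting: common zeros = {(4, 0), (4, 2)}, so the count is 2.
Comparison with the Bézout bound: 2 ≤ 4 = deg(f)·deg(g), as expected for curves with no common component (the affine F_5-count falls short of the bound because intersections may lie at infinity, over extension fields, or carry multiplicity).


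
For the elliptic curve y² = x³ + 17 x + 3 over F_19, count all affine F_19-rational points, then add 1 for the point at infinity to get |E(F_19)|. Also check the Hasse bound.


Affine points = {(2, 8), (2, 11), (3, 9), (3, 10), (5, 2), (5, 17), (6, 6), (6, 13), (7, 3), (7, 16), (8, 9), (8, 10), (9, 7), (9, 12), (11, 1), (11, 18), (12, 4), (12, 15), (15, 2), (15, 17), (16, 1), (16, 18), (18, 2), (18, 17)}; affine count = 24; |E(F_19)| = 25.

Discriminant check: Δ ∝ 4a³ + 27b² = 4·17³ + 27·3² = 4·4913 + 27·9 ≡ 2 (mod 19). Nonzero ⇒ E is nonsingular.
For each x ∈ F_19, compute rhs = x³ + 17·x + 3 mod 19, then count y ∈ F_19 with y² ≡ rhs.
  x = 0: rhs = 3, matching y values: none (0 points).
  x = 1: rhs = 2, matching y values: none (0 points).
  x = 2: rhs = 7, matching y values: 8, 11 (2 points).
  x = 3: rhs = 5, matching y values: 9, 10 (2 points).
  x = 4: rhs = 2, matching y values: none (0 points).
  x = 5: rhs = 4, matching y values: 2, 17 (2 points).
  x = 6: rhs = 17, matching y values: 6, 13 (2 points).
  x = 7: rhs = 9, matching y values: 3, 16 (2 points).
  x = 8: rhs = 5, matching y values: 9, 10 (2 points).
  x = 9: rhs = 11, matching y values: 7, 12 (2 points).
  x = 10: rhs = 14, matching y values: none (0 points).
  x = 11: rhs = 1, matching y values: 1, 18 (2 points).
  x = 12: rhs = 16, matching y values: 4, 15 (2 points).
  x = 13: rhs = 8, matching y values: none (0 points).
  x = 14: rhs = 2, matching y values: none (0 points).
  x = 15: rhs = 4, matching y values: 2, 17 (2 points).
  x = 16: rhs = 1, matching y values: 1, 18 (2 points).
  x = 17: rhs = 18, matching y values: none (0 points).
  x = 18: rhs = 4, matching y values: 2, 17 (2 points).
Total affine count: 24.
Full point count |E(F_19)| = 24 + 1 = 25.
Hasse bound: |25 − (19+1)| = |5| = 5 ≤ 2√19 ≈ 8.7178 ✓.


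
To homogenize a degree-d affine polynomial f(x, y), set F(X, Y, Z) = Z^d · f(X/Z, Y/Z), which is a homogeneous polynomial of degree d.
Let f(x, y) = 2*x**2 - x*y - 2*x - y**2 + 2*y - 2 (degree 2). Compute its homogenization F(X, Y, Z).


F(X, Y, Z) = 2*X**2 - X*Y - 2*X*Z - Y**2 + 2*Y*Z - 2*Z**2

deg(f) = 2.
Substitute x = X/Z, y = Y/Z into f, then multiply by Z^2.
  monomial 2·x^2·y^0 ↦ 2·X^2·Y^0·Z^0.
  monomial -1·x^1·y^1 ↦ -1·X^1·Y^1·Z^0.
  monomial -2·x^1·y^0 ↦ -2·X^1·Y^0·Z^1.
  monomial -1·x^0·y^2 ↦ -1·X^0·Y^2·Z^0.
  monomial 2·x^0·y^1 ↦ 2·X^0·Y^1·Z^1.
  monomial -2·x^0·y^0 ↦ -2·X^0·Y^0·Z^2.
Collecting: F(X, Y, Z) = 2*X**2 - X*Y - 2*X*Z - Y**2 + 2*Y*Z - 2*Z**2.


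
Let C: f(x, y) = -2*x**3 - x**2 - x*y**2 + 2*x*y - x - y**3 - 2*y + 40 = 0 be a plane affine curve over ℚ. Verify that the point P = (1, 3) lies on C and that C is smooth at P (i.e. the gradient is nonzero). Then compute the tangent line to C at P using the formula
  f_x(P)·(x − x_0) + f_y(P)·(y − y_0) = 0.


Tangent line at P: -12*x - 33*y + 111 = 0.

Step 1: f(1, 3) = 0, so P lies on C.
Step 2: partial derivatives
  f_x(x, y) = -6*x**2 - 2*x - y**2 + 2*y - 1, f_y(x, y) = -2*x*y + 2*x - 3*y**2 - 2.
  f_x(P) = -12, f_y(P) = -33 (gradient nonzero, so P is smooth).
Step 3: tangent line at P: -12·(x − 1) + -33·(y − 3) = 0.
Expanding: -12*x - 33*y + 111 = 0.


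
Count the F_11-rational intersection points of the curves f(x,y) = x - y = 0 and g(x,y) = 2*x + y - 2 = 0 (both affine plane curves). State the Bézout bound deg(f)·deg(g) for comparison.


Common zeros: {(8, 8)}; count = 1; Bézout bound = 1.

deg(f) = 1, deg(g) = 1, so Bézout bound = 1.
Scan x ∈ F_11. For each x, list the y ∈ F_11 with f(x, y) ≡ 0 and those with g(x, y) ≡ 0 (mod 11); the common zeros in that column are the intersection.
  x = 0: f ≡ 0 at y ∈ {0}; g ≡ 0 at y ∈ {2}; common: ∅.
  x = 1: f ≡ 0 at y ∈ {1}; g ≡ 0 at y ∈ {0}; common: ∅.
  x = 2: f ≡ 0 at y ∈ {2}; g ≡ 0 at y ∈ {9}; common: ∅.
  x = 3: f ≡ 0 at y ∈ {3}; g ≡ 0 at y ∈ {7}; common: ∅.
  x = 4: f ≡ 0 at y ∈ {4}; g ≡ 0 at y ∈ {5}; common: ∅.
  x = 5: f ≡ 0 at y ∈ {5}; g ≡ 0 at y ∈ {3}; common: ∅.
  x = 6: f ≡ 0 at y ∈ {6}; g ≡ 0 at y ∈ {1}; common: ∅.
  x = 7: f ≡ 0 at y ∈ {7}; g ≡ 0 at y ∈ {10}; common: ∅.
  x = 8: f ≡ 0 at y ∈ {8}; g ≡ 0 at y ∈ {8}; common: {8}.
  x = 9: f ≡ 0 at y ∈ {9}; g ≡ 0 at y ∈ {6}; common: ∅.
  x = 10: f ≡ 0 at y ∈ {10}; g ≡ 0 at y ∈ {4}; common: ∅.
Collecting: common zeros = {(8, 8)}, so the count is 1.
Comparison with the Bézout bound: 1 ≤ 1 = deg(f)·deg(g), as expected for curves with no common component (the bound is attained).


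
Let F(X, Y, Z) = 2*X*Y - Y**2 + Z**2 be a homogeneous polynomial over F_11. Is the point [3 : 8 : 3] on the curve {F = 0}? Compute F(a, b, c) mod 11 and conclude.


F(3,8,3) ≡ 4 (mod 11); P is NOT on the curve.

Evaluate F(3, 8, 3) term-by-term (mod 11).
  2*X*Y ↦ 2·3·8·1 = 48
  -Y**2 ↦ -1·1·64·1 = -64
  Z**2 ↦ 1·1·1·9 = 9
Sum: F(3, 8, 3) = (48) + (-64) + (9) = -7.
Reducing mod 11: -7 ≡ 4 (mod 11).
Since F(a, b, c) ≡ 4 ≠ 0 (mod 11), P does NOT lie on the curve.


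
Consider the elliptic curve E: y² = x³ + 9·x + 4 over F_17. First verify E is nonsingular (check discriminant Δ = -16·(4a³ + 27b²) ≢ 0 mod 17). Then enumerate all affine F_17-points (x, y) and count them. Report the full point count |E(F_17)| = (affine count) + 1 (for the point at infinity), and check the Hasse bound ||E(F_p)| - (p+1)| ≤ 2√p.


Affine points = {(0, 2), (0, 15), (2, 8), (2, 9), (4, 6), (4, 11), (5, 2), (5, 15), (6, 6), (6, 11), (7, 6), (7, 11), (9, 7), (9, 10), (12, 2), (12, 15), (14, 1), (14, 16)}; affine count = 18; |E(F_17)| = 19.

Discriminant check: Δ ∝ 4a³ + 27b² = 4·9³ + 27·4² = 4·729 + 27·16 ≡ 16 (mod 17). Nonzero ⇒ E is nonsingular.
For each x ∈ F_17, compute rhs = x³ + 9·x + 4 mod 17, then count y ∈ F_17 with y² ≡ rhs.
  x = 0: rhs = 4, matching y values: 2, 15 (2 points).
  x = 1: rhs = 14, matching y values: none (0 points).
  x = 2: rhs = 13, matching y values: 8, 9 (2 points).
  x = 3: rhs = 7, matching y values: none (0 points).
  x = 4: rhs = 2, matching y values: 6, 11 (2 points).
  x = 5: rhs = 4, matching y values: 2, 15 (2 points).
  x = 6: rhs = 2, matching y values: 6, 11 (2 points).
  x = 7: rhs = 2, matching y values: 6, 11 (2 points).
  x = 8: rhs = 10, matching y values: none (0 points).
  x = 9: rhs = 15, matching y values: 7, 10 (2 points).
  x = 10: rhs = 6, matching y values: none (0 points).
  x = 11: rhs = 6, matching y values: none (0 points).
  x = 12: rhs = 4, matching y values: 2, 15 (2 points).
  x = 13: rhs = 6, matching y values: none (0 points).
  x = 14: rhs = 1, matching y values: 1, 16 (2 points).
  x = 15: rhs = 12, matching y values: none (0 points).
  x = 16: rhs = 11, matching y values: none (0 points).
Total affine count: 18.
Full point count |E(F_17)| = 18 + 1 = 19.
Hasse bound: |19 − (17+1)| = |1| = 1 ≤ 2√17 ≈ 8.2462 ✓.
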